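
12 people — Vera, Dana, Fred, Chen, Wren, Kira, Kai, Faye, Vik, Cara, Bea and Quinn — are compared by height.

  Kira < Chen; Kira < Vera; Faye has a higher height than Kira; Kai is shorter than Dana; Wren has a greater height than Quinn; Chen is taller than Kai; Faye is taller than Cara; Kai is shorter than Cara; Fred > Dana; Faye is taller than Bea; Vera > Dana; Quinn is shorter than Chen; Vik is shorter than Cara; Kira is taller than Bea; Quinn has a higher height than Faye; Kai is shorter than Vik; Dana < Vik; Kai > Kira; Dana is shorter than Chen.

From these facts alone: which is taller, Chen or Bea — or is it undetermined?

Chen

Link the given pairs in sequence: Bea < Kira; Kira < Kai; Kai < Dana; Dana < Vik; Vik < Cara; Cara < Faye; Faye < Quinn; Quinn < Chen.
Chaining these gives Bea < Kira < Kai < Dana < Vik < Cara < Faye < Quinn < Chen.
So Chen is taller.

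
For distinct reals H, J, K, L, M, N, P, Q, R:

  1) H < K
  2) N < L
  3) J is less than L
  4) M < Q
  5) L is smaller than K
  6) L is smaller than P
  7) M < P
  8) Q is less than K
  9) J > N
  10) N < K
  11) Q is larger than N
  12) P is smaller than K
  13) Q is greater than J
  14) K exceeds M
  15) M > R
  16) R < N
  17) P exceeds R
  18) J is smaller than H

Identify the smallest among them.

R

Chaining upward from R: directly above it, N, M, P; then J, L, Q, K; then H.
That covers every other element, and nothing is given below R, so R is the smallest.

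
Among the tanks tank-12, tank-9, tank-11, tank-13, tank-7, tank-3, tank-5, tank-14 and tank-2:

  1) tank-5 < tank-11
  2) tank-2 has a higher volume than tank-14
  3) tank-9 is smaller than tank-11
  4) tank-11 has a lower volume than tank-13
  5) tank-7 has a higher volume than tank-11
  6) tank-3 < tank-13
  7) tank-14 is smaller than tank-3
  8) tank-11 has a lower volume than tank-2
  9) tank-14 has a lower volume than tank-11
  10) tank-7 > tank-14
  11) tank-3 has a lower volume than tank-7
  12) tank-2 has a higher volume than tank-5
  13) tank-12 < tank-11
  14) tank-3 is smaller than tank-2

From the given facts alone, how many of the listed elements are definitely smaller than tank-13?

From tank-13 the given relations immediately reach tank-11, tank-3.
From those, tank-9, tank-12, tank-5, tank-14 — 6 in total.
No other element is forced below tank-13 by the given relations, so the count is 6.

6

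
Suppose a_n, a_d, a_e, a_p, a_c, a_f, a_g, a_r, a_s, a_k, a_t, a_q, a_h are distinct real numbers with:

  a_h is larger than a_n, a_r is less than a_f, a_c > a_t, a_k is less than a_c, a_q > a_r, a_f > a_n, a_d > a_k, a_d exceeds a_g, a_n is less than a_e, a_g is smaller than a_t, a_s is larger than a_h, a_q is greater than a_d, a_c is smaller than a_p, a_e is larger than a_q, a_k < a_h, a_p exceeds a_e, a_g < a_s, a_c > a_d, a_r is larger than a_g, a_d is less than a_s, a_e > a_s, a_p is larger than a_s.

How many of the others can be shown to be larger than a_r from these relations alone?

4

The elements the relations force above a_r are a_q, a_f, a_e, a_p — no chain reaches any other.
That is 4.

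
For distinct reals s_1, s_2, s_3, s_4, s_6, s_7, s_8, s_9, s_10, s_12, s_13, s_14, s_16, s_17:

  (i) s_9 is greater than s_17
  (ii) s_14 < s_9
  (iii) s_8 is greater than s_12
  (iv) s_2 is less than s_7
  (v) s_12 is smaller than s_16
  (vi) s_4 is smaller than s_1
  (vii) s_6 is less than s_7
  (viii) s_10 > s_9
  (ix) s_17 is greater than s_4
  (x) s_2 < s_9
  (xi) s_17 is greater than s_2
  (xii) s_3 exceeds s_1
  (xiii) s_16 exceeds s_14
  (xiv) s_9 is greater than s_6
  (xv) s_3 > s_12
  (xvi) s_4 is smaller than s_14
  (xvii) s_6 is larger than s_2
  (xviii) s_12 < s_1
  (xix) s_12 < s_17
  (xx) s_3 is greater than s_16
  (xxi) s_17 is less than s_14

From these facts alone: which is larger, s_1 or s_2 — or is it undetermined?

undetermined

Following every chain through s_2: above s_2 we get s_17, s_14, s_6, s_7, s_16, s_3, s_9, s_10.
s_1 is not reached, and no chain runs the other way from s_1 to s_2.
So the given relations leave the order of s_2 and s_1 undetermined.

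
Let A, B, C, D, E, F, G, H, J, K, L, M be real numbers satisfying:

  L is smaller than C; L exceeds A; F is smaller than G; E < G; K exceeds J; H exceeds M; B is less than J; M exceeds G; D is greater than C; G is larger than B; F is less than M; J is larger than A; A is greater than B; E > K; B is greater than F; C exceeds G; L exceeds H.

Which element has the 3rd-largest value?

L

Chaining the given pairs: F < B < A < J < K < E < G < M < H < L < C < D.
Counting 3 from the largest end gives L.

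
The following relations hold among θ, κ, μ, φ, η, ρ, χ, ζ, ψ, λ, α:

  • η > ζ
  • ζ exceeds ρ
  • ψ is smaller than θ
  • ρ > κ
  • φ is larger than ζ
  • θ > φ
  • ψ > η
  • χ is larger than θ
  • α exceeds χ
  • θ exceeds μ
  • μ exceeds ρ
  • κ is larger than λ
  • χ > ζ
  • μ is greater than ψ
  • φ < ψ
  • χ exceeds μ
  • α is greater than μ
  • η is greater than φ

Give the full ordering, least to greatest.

λ < κ < ρ < ζ < φ < η < ψ < μ < θ < χ < α

Nothing is placed below λ, so it is least; from there λ < κ; κ < ρ; ρ < ζ; ζ < φ; φ < η; η < ψ; ψ < μ; μ < θ; θ < χ; χ < α, each given directly.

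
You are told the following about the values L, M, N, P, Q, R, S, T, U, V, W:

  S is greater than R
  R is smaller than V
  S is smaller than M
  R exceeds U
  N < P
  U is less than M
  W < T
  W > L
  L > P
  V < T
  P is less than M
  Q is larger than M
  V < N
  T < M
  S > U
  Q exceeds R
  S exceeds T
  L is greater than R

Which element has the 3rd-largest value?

S

Chaining the given pairs: U < R < V < N < P < L < W < T < S < M < Q.
Counting 3 from the largest end gives S.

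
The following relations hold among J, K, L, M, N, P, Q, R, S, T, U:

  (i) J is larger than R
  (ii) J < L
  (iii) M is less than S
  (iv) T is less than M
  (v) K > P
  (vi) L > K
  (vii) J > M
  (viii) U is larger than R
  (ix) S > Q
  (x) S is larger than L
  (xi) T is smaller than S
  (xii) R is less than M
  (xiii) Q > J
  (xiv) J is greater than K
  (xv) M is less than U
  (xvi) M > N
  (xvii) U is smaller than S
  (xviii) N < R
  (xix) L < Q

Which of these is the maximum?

Chaining downward from S: directly below it, T, M, L, Q, U; then N, R, K, J; then P.
That covers every other element, and nothing is given above S, so S is the maximum.

S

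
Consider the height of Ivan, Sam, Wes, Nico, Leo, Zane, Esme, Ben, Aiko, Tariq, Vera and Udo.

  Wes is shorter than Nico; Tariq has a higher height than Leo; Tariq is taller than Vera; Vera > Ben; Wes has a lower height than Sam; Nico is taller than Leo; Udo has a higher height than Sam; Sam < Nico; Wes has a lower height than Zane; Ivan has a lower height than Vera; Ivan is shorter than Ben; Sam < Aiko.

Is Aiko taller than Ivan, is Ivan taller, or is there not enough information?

undetermined

Following every chain through Ivan: above Ivan we get Ben, Vera, Tariq.
Aiko is not reached, and no chain runs the other way from Aiko to Ivan.
So the given relations leave the order of Ivan and Aiko undetermined.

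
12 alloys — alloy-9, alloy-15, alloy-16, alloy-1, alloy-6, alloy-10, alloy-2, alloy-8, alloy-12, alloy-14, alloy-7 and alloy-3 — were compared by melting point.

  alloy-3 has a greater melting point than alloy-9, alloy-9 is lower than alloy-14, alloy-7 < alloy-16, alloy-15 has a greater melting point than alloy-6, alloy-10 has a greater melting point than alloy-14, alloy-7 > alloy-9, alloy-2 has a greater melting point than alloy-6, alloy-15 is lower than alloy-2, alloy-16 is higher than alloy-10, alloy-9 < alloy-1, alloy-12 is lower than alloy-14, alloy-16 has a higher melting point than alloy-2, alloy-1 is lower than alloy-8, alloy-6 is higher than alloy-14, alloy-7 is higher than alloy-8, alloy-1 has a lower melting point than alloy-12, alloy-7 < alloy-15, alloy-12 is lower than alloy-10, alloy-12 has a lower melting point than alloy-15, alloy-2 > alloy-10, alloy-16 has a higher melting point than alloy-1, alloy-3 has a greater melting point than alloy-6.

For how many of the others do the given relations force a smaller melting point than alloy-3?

5

The elements the relations force below alloy-3 are alloy-9, alloy-1, alloy-12, alloy-14, alloy-6 — no chain reaches any other.
That is 5.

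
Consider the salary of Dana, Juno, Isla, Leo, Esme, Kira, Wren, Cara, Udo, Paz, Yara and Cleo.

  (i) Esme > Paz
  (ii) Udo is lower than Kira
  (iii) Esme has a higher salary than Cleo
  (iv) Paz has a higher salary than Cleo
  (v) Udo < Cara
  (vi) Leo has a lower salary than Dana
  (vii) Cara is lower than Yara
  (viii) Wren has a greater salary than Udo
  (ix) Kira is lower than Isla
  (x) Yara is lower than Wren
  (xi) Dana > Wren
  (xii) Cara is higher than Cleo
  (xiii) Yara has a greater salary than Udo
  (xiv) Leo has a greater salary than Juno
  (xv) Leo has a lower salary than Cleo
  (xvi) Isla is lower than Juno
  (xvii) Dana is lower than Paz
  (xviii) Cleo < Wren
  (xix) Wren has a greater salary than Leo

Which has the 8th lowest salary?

Piecing the relations together gives one ordering: Udo < Kira < Isla < Juno < Leo < Cleo < Cara < Yara < Wren < Dana < Paz < Esme.
The 8th smallest is Yara.

Yara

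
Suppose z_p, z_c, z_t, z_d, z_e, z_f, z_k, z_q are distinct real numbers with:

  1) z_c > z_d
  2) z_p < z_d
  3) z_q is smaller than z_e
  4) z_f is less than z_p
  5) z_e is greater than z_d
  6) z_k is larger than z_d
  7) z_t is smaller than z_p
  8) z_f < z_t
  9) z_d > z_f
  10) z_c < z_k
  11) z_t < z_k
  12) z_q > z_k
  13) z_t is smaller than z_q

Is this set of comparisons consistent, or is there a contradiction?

Every relation is compatible with z_f < z_t < z_p < z_d < z_c < z_k < z_q < z_e; the set is consistent.

consistent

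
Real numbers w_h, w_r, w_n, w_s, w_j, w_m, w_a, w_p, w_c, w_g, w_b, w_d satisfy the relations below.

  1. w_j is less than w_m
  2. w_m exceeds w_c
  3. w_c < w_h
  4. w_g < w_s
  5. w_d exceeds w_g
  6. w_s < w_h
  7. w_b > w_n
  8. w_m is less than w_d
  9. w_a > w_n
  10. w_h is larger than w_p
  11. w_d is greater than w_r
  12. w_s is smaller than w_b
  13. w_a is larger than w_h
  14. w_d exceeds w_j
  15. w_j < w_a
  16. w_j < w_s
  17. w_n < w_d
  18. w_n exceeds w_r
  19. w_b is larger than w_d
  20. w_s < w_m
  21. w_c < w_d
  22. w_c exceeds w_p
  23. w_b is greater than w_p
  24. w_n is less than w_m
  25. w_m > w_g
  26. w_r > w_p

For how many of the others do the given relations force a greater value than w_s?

Directly above w_s: w_m, w_h, w_b.
One step further: w_d, w_a (5 so far).
No other element is forced above w_s by the given relations, so the count is 5.

5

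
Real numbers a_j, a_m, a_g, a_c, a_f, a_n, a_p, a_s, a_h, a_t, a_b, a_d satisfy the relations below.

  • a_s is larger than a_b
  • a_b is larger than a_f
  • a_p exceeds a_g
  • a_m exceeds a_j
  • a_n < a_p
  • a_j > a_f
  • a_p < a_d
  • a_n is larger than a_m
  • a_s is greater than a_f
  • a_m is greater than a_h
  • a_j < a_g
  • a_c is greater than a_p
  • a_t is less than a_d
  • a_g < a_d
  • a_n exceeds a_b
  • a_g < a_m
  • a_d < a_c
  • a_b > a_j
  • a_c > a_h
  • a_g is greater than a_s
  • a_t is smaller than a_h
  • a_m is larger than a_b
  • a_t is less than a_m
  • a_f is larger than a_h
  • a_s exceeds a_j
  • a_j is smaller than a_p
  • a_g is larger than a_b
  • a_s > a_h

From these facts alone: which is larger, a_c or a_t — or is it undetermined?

a_t < a_h and a_h < a_f give a_t < a_f.
With a_f < a_j: a_t < a_h < a_f < a_j.
Then a_j < a_b extends the chain to a_b.
Then a_b < a_s extends the chain to a_s.
With a_s < a_g: a_t < a_h < a_f < a_j < a_b < a_s < a_g.
Then a_g < a_m extends the chain to a_m.
Then a_m < a_n extends the chain to a_n.
With a_n < a_p: a_t < a_h < a_f < a_j < a_b < a_s < a_g < a_m < a_n < a_p.
Then a_p < a_d extends the chain to a_d.
Then a_d < a_c extends the chain to a_c.
So a_c is larger.

a_c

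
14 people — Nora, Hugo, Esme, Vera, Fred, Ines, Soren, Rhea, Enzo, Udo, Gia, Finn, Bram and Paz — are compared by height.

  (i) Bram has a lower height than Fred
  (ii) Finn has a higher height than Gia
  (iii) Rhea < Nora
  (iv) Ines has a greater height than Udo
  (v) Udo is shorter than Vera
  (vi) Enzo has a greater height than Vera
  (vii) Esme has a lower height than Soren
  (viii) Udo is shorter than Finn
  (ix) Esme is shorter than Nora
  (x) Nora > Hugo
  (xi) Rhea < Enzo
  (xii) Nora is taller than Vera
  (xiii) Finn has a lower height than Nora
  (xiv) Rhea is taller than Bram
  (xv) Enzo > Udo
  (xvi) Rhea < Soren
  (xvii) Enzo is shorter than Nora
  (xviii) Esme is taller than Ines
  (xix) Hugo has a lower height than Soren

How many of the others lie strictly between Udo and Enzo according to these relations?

The relations place Udo below Enzo. An element lies strictly between them when it is forced above Udo and also forced below Enzo.
Above Udo: {Ines, Finn, Esme, Vera, Soren, Nora}. Below Enzo: {Bram, Vera, Rhea}.
Intersection: {Vera} — 1.

1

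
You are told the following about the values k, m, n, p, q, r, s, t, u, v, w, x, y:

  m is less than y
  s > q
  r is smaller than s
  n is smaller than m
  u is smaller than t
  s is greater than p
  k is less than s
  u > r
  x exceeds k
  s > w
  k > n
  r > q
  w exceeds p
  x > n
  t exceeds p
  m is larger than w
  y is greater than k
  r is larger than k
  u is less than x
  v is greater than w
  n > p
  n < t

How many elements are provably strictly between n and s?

The relations place n below s. An element lies strictly between them when it is forced above n and also forced below s.
Above n: {k, r, u, m, t, y, x}. Below s: {p, k, q, r, w}.
Intersection: {k, r} — 2.

2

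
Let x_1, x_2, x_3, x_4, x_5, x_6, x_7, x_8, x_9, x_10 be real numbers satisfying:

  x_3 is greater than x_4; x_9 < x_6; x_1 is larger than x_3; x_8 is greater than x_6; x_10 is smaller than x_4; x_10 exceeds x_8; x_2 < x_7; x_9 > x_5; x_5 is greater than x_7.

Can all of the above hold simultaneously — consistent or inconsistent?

The single ordering x_2 < x_7 < x_5 < x_9 < x_6 < x_8 < x_10 < x_4 < x_3 < x_1 satisfies every listed relation, so no contradiction arises.

consistent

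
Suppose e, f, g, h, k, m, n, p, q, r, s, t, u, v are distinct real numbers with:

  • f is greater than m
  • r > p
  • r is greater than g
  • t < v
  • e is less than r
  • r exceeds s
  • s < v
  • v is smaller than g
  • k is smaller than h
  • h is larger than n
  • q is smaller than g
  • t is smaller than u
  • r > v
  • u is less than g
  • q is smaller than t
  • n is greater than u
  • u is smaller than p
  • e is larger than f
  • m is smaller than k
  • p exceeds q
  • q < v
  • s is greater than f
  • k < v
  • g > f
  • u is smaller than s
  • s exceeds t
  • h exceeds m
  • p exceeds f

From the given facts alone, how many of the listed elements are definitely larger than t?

8

The elements the relations force above t are u, s, n, p, v, g, r, h — no chain reaches any other.
That is 8.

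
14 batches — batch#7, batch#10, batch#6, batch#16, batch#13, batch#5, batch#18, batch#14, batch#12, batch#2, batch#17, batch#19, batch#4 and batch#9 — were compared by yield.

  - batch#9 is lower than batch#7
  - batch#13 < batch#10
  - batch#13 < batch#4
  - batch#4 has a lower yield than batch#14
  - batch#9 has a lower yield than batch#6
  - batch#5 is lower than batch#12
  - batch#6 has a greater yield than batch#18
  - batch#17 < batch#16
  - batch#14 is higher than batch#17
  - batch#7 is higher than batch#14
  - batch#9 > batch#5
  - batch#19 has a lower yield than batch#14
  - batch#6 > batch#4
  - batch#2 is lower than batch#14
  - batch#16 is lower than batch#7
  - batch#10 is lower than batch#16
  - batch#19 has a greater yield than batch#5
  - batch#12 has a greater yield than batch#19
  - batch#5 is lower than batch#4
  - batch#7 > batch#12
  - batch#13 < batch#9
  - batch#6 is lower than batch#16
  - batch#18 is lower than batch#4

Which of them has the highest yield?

batch#7

Chaining downward from batch#7: directly below it, batch#9, batch#14, batch#12, batch#16; then batch#13, batch#10, batch#17, batch#5, batch#2, batch#4, batch#19, batch#6; then batch#18.
That covers every other element, and nothing is given above batch#7, so batch#7 is the highest yield.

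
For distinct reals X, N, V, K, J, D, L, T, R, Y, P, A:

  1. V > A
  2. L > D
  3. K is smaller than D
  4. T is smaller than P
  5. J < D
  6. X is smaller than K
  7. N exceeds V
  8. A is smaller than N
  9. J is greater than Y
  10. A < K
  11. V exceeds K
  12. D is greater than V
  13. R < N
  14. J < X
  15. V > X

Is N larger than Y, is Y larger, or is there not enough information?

N

Following the relations from Y: Y < J < X < K < V < N.
So N is larger.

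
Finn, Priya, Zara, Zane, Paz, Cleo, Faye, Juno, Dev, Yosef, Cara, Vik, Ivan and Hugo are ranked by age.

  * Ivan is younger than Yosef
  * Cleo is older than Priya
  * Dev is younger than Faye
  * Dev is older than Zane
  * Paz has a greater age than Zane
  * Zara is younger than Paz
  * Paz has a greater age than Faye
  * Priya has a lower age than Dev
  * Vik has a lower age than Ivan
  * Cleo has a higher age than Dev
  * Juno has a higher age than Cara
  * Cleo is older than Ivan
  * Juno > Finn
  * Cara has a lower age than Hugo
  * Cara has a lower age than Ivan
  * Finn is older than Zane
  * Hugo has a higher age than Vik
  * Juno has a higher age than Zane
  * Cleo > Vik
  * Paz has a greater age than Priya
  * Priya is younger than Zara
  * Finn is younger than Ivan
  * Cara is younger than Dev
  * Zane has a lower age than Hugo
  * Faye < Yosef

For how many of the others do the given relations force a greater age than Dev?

4

Directly above Dev: Faye, Cleo.
One step further: Yosef, Paz (4 so far).
Nothing else is reachable above Dev; 4 in all.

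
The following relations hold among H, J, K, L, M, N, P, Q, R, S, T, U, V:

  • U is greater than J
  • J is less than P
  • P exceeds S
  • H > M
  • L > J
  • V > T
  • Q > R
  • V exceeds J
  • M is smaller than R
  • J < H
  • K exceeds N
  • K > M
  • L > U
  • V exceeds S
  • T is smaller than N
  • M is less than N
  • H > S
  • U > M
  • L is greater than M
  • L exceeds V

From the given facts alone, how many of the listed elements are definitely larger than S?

From S the given relations immediately reach V, P, H.
From those, L — 4 in total.
No other element is forced above S by the given relations, so the count is 4.

4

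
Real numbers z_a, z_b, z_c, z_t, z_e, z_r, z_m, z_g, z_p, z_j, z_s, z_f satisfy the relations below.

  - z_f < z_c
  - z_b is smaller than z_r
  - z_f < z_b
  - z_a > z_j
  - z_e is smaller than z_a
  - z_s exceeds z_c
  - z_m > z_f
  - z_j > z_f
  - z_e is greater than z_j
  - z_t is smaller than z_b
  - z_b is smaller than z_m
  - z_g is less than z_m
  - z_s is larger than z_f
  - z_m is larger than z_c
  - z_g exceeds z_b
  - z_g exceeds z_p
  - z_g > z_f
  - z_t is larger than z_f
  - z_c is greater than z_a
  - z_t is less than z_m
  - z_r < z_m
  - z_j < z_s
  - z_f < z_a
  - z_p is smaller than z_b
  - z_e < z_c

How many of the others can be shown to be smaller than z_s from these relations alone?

5

Directly below z_s: z_f, z_j, z_c.
One step further: z_e, z_a (5 so far).
Nothing else is reachable below z_s; 5 in all.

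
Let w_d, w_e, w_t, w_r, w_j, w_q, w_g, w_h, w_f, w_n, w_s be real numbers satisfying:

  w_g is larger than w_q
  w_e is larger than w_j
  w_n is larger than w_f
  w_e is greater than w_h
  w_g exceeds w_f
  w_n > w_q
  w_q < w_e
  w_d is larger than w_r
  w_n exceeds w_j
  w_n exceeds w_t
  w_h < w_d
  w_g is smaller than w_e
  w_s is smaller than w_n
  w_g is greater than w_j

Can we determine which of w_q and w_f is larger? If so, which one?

undetermined

Following every chain through w_f: above w_f we get w_g, w_e, w_n.
w_q is not reached, and no chain runs the other way from w_q to w_f.
So the given relations leave the order of w_f and w_q undetermined.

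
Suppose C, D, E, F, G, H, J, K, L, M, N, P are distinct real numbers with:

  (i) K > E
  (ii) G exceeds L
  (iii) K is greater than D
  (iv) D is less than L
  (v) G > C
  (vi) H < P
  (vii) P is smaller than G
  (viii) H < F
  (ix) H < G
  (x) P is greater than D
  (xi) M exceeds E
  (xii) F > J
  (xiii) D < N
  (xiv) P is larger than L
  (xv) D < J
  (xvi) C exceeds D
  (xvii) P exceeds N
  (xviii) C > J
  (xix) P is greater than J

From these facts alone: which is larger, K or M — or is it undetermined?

Following every chain through M: below M we get E.
K is not reached, and no chain runs the other way from K to M.
So the given relations leave the order of M and K undetermined.

undetermined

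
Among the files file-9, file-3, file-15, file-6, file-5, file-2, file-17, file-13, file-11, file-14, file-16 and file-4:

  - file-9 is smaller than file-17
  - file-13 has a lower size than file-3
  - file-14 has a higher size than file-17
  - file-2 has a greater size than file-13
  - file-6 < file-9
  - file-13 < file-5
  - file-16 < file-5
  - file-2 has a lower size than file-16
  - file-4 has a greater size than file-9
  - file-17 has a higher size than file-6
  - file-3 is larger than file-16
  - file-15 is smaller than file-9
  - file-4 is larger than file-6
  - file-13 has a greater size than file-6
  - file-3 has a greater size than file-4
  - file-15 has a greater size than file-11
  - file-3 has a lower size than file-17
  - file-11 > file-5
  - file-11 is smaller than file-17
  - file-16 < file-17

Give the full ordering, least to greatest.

file-6 < file-13 < file-2 < file-16 < file-5 < file-11 < file-15 < file-9 < file-4 < file-3 < file-17 < file-14

Nothing is placed below file-6, so it is least; from there file-6 < file-13; file-13 < file-2; file-2 < file-16; file-16 < file-5; file-5 < file-11; file-11 < file-15; file-15 < file-9; file-9 < file-4; file-4 < file-3; file-3 < file-17; file-17 < file-14, each given directly.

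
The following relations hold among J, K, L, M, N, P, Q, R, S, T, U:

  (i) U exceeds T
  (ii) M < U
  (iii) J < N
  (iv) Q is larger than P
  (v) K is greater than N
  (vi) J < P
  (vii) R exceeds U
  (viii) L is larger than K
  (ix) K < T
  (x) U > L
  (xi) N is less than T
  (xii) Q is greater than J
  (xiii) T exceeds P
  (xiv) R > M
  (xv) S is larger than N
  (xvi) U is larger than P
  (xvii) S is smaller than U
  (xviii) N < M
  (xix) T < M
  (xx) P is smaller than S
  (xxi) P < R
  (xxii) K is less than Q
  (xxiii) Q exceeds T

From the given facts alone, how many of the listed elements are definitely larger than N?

8

Directly above N: S, K, T, M.
One step further: L, U, Q, R (8 so far).
Nothing else is reachable above N; 8 in all.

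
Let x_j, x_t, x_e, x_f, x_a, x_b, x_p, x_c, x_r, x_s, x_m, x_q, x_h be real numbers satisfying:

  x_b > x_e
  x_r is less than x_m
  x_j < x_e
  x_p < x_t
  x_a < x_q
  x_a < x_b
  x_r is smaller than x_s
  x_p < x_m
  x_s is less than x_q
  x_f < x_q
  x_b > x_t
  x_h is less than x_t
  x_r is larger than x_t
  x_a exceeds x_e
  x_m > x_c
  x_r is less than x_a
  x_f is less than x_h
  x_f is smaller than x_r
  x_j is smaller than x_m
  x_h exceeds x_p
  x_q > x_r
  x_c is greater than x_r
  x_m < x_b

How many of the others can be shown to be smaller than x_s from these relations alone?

Directly below x_s: x_r.
One step further: x_f, x_t (3 so far).
One step further: x_p, x_h (5 so far).
Nothing else is reachable below x_s; 5 in all.

5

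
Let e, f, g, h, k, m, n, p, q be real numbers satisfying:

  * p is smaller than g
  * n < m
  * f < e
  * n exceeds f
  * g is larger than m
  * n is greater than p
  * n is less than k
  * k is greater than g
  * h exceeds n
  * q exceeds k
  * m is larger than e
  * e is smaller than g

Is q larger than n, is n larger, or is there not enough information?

q

n < m < g < k < q, by transitivity through m, g, k.
So q is larger.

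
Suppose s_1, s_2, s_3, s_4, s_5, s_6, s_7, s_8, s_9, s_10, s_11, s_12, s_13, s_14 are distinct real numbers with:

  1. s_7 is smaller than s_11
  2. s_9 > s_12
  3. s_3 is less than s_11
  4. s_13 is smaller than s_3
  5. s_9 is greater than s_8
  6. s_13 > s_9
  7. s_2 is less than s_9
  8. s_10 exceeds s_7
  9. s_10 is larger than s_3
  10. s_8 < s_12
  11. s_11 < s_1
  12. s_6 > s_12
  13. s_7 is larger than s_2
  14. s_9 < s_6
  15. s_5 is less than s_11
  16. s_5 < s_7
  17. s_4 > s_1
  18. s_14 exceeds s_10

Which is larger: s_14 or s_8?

s_8 < s_12 < s_9 < s_13 < s_3 < s_10 < s_14, by transitivity through s_12, s_9, s_13, s_3, s_10.
So s_8 < s_14; s_14 is the larger of the two.

s_14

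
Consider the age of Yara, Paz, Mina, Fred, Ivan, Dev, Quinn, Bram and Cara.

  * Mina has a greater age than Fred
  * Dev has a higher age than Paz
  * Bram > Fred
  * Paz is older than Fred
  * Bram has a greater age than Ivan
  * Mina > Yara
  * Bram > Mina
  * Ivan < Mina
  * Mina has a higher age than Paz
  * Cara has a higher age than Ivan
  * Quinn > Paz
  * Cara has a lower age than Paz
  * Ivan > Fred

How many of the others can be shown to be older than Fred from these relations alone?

7

From Fred the given relations immediately reach Ivan, Paz, Mina, Bram.
From those, Cara, Dev, Quinn — 7 in total.
No other element is forced above Fred by the given relations, so the count is 7.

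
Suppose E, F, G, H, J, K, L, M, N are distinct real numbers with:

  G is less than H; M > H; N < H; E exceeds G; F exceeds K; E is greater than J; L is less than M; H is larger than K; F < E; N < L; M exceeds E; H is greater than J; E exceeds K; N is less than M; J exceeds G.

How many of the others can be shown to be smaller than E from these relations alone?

From E the given relations immediately reach G, J, K, F.
No other element is forced below E by the given relations, so the count is 4.

4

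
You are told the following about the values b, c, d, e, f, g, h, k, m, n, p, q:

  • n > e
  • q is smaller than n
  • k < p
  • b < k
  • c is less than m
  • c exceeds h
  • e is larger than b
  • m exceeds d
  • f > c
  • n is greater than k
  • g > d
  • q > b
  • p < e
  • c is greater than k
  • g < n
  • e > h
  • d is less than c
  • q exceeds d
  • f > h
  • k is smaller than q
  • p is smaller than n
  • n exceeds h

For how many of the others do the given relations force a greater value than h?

5

From h the given relations immediately reach c, f, e, n.
From those, m — 5 in total.
Nothing else is reachable above h; 5 in all.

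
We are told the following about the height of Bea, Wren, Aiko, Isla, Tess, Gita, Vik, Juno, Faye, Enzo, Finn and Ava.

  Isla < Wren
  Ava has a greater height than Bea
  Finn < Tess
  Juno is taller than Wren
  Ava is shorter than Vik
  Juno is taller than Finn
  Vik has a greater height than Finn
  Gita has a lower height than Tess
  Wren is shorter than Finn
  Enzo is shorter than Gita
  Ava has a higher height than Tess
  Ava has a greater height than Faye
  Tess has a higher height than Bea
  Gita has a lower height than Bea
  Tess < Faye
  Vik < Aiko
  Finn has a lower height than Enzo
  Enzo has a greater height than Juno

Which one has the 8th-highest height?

Enzo

Chaining the given pairs: Isla < Wren < Finn < Juno < Enzo < Gita < Bea < Tess < Faye < Ava < Vik < Aiko.
The 8th largest is Enzo.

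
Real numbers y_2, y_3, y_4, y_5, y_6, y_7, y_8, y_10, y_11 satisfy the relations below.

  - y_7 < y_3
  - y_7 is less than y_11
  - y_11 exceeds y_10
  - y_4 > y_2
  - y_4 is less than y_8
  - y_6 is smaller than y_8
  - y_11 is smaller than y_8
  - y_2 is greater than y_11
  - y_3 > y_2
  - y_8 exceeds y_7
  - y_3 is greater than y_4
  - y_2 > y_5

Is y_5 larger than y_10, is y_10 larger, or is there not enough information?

Following every chain through y_5: above y_5 we get y_2, y_4, y_3, y_8.
y_10 is not reached, and no chain runs the other way from y_10 to y_5.
So the given relations leave the order of y_5 and y_10 undetermined.

undetermined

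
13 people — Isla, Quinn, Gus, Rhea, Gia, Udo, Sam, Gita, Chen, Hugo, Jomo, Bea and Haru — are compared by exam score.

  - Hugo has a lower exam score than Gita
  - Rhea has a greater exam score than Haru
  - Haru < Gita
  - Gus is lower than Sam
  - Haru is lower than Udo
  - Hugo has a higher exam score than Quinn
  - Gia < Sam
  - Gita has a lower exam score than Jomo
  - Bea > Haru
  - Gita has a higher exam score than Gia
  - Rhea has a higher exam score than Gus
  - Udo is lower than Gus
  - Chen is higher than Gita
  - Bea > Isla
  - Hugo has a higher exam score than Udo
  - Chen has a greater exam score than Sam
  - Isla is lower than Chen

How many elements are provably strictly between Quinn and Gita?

Chaining upward from Quinn reaches: Hugo, Chen, Jomo.
Chaining downward from Gita reaches: Haru, Udo, Hugo, Gia.
Strictly between Quinn and Gita are those in both lists: Hugo — 1 element.

1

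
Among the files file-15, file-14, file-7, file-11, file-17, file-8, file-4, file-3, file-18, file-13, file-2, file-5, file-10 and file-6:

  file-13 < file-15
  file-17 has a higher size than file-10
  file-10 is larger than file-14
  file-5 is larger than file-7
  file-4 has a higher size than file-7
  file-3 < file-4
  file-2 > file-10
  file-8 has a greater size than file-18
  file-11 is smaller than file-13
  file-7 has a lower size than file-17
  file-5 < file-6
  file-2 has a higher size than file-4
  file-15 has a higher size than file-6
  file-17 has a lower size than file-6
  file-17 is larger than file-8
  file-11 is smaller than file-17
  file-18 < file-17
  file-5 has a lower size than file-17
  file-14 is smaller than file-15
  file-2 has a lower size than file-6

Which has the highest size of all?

file-3 is not greatest since file-3 < file-4; file-18 is not greatest since file-18 < file-17; file-11 is not greatest since file-11 < file-17; file-14 is not greatest since file-14 < file-15; file-7 is not greatest since file-7 < file-5; file-10 is not greatest since file-10 < file-17; file-5 is not greatest since file-5 < file-6; file-4 is not greatest since file-4 < file-2; file-2 is not greatest since file-2 < file-6; file-13 is not greatest since file-13 < file-15; file-8 is not greatest since file-8 < file-17; file-17 is not greatest since file-17 < file-6; file-6 is not greatest since file-6 < file-15.
Only file-15 has nothing above it, so file-15 is the highest size.

file-15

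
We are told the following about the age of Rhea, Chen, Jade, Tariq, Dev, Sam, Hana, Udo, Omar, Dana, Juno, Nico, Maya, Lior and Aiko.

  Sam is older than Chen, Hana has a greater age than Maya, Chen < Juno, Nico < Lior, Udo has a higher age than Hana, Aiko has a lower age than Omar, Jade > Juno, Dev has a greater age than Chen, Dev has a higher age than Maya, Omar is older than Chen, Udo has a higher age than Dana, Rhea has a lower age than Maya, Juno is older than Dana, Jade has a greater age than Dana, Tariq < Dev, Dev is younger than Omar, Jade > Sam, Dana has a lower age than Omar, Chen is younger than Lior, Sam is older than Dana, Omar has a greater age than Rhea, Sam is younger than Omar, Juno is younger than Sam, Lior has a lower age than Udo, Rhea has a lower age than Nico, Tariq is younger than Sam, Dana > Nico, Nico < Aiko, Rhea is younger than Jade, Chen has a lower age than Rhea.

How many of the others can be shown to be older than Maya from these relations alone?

4

Directly above Maya: Dev, Hana.
One step further: Omar, Udo (4 so far).
No other element is forced above Maya by the given relations, so the count is 4.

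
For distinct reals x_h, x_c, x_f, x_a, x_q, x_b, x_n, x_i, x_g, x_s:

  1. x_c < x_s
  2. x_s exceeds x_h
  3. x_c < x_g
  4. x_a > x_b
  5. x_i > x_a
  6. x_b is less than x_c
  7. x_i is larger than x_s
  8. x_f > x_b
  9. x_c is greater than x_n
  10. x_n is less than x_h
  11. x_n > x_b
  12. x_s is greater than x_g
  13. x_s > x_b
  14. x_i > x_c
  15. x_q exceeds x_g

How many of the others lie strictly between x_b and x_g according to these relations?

2

The relations place x_b below x_g. An element lies strictly between them when it is forced above x_b and also forced below x_g.
Above x_b: {x_n, x_c, x_h, x_f, x_s, x_a, x_i, x_q}. Below x_g: {x_n, x_c}.
Intersection: {x_n, x_c} — 2.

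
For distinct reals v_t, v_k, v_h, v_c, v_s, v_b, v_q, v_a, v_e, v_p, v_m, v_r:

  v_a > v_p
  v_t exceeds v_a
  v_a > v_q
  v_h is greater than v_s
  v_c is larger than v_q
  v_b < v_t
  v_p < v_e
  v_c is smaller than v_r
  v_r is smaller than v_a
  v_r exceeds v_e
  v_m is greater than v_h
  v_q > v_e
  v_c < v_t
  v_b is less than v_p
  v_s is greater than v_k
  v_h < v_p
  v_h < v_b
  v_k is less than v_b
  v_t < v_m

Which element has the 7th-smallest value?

v_q

Piecing the relations together gives one ordering: v_k < v_s < v_h < v_b < v_p < v_e < v_q < v_c < v_r < v_a < v_t < v_m.
Counting 7 from the smallest end gives v_q.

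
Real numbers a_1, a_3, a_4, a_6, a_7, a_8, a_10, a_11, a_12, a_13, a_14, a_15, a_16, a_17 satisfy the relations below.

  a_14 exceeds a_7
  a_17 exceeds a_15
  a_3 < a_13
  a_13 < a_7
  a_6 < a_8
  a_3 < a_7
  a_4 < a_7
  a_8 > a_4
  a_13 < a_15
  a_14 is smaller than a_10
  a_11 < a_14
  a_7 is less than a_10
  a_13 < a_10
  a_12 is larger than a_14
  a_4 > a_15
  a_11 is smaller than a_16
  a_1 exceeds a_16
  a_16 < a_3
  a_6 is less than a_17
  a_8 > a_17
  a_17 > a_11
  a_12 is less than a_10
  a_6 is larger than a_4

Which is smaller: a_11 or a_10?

a_11

Link the given pairs in sequence: a_11 < a_16; a_16 < a_3; a_3 < a_13; a_13 < a_15; a_15 < a_4; a_4 < a_7; a_7 < a_14; a_14 < a_12; a_12 < a_10.
Together: a_11 < a_16 < a_3 < a_13 < a_15 < a_4 < a_7 < a_14 < a_12 < a_10.
So a_11 < a_10; a_11 is the smaller of the two.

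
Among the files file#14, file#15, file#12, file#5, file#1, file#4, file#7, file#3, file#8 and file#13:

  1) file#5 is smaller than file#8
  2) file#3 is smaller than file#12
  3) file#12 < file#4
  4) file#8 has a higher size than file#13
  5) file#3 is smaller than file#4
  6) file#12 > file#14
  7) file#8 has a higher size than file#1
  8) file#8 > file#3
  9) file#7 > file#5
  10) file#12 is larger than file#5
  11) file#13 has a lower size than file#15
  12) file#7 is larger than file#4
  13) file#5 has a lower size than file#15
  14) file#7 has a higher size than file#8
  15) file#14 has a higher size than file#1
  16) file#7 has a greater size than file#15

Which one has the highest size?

Chaining downward from file#7: directly below it, file#5, file#8, file#15, file#4; then file#3, file#1, file#13, file#12; then file#14.
That covers every other element, and nothing is given above file#7, so file#7 is the highest size.

file#7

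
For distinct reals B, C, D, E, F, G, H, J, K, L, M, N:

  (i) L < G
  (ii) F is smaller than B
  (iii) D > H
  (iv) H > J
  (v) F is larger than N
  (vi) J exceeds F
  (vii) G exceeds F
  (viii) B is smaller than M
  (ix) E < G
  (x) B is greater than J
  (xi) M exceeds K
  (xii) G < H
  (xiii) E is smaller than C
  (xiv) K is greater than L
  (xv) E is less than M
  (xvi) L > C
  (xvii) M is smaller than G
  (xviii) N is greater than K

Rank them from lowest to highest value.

The consecutive links are each given: E < C; C < L; L < K; K < N; N < F; F < J; J < B; B < M; M < G; G < H; H < D.

E < C < L < K < N < F < J < B < M < G < H < D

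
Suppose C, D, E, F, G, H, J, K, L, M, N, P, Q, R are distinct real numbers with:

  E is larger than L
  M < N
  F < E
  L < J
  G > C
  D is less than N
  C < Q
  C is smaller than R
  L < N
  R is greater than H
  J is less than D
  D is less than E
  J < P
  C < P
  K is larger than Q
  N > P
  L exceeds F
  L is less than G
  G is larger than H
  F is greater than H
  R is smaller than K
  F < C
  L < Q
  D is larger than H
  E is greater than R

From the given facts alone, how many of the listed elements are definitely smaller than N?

Directly below N: M, L, P, D.
One step further: H, F, C, J (8 so far).
No other element is forced below N by the given relations, so the count is 8.

8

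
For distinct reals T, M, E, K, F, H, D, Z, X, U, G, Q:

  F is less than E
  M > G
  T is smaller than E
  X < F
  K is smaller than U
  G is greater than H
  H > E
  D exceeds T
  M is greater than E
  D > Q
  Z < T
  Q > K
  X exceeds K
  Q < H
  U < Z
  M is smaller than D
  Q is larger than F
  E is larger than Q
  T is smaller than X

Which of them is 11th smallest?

Chaining the given pairs: K < U < Z < T < X < F < Q < E < H < G < M < D.
The 11th smallest is M.

M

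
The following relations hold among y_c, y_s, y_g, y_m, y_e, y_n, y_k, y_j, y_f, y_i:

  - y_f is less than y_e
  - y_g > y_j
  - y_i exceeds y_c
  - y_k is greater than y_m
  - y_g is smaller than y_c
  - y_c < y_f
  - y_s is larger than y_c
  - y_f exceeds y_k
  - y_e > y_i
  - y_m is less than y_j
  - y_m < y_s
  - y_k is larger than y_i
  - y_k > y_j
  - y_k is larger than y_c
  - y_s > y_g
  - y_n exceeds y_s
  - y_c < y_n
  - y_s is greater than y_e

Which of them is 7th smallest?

y_f

The consecutive relations fix a unique order: y_m < y_j < y_g < y_c < y_i < y_k < y_f < y_e < y_s < y_n.
Counting 7 from the smallest end gives y_f.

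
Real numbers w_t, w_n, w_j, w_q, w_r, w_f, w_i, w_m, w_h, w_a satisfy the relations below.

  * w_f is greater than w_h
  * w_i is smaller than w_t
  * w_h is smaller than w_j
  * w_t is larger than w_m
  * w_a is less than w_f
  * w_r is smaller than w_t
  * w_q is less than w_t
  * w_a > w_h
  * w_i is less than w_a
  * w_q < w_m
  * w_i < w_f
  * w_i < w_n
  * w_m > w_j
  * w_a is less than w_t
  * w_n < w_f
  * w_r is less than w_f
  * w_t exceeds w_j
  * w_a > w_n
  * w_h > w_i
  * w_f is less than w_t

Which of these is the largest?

w_r is not greatest since w_r < w_f; w_i is not greatest since w_i < w_h; w_n is not greatest since w_n < w_f; w_h is not greatest since w_h < w_a; w_a is not greatest since w_a < w_t; w_j is not greatest since w_j < w_m; w_q is not greatest since w_q < w_m; w_m is not greatest since w_m < w_t; w_f is not greatest since w_f < w_t.
Only w_t has nothing above it, so w_t is the largest.

w_t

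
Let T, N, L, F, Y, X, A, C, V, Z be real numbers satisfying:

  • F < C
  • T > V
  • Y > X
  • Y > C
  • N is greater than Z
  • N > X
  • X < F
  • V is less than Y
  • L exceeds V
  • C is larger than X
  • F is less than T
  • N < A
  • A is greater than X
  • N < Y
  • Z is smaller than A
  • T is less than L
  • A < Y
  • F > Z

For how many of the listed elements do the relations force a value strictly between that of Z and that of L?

2

Chaining upward from Z reaches: F, N, A, T, C, Y.
Chaining downward from L reaches: X, F, V, T.
Strictly between Z and L are those in both lists: F, T — 2 elements.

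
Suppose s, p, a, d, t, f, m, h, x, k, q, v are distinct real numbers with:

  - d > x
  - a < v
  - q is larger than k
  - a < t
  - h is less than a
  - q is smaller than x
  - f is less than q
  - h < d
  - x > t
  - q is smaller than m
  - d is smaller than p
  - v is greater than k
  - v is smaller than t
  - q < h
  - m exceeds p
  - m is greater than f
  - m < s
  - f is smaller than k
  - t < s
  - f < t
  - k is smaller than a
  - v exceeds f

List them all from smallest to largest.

f < k < q < h < a < v < t < x < d < p < m < s

Each adjacent pair is fixed by a given relation: f < k; k < q; q < h; h < a; a < v; v < t; t < x; x < d; d < p; p < m; m < s. Chaining them end to end gives the full order.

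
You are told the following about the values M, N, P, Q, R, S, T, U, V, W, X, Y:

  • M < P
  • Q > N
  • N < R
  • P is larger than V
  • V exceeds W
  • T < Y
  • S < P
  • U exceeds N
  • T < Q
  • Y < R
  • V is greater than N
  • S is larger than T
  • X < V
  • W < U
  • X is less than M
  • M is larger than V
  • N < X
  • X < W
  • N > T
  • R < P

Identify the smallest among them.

N is not least since T < N; X is not least since N < X; S is not least since T < S; W is not least since X < W; V is not least since X < V; U is not least since W < U; Y is not least since T < Y; M is not least since X < M; R is not least since N < R; P is not least since S < P; Q is not least since T < Q.
Only T has nothing below it, so T is the smallest.

T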